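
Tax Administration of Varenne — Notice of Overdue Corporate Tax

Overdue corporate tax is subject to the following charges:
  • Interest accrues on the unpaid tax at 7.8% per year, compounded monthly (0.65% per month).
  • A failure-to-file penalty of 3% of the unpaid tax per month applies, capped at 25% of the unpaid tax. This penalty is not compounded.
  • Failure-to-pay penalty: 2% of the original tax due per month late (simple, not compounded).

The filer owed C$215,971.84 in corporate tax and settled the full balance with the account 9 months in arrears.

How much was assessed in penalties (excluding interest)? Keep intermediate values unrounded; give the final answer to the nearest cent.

Failure-to-file: 9 × 3% × C$215,971.84 = C$58,312.40…, capped at 25% × C$215,971.84 = C$53,992.96
Failure-to-pay penalty: 9 × 2% × C$215,971.84 = C$38,874.93…
Total penalty = C$53,992.96 + C$38,874.93… = C$92,867.89

C$92,867.89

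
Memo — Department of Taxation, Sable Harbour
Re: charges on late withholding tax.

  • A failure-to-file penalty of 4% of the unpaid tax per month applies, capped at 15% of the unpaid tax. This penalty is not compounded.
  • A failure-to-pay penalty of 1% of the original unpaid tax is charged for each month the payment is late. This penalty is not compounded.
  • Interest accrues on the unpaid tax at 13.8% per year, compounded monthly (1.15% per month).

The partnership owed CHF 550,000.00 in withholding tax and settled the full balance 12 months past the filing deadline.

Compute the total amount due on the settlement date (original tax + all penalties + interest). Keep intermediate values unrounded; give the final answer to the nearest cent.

CHF 779,389.55

Failure-to-file: 12 × 4% × CHF 550,000.00 = CHF 264,000.00, capped at 15% × CHF 550,000.00 = CHF 82,500.00
Failure-to-pay penalty: 12 × 1% × CHF 550,000.00 = CHF 66,000.00
Interest: CHF 550,000.00 × ((1 + 0.0115)^12 − 1) = CHF 550,000.00 × 0.1470719… = CHF 80,889.5513…
Total = CHF 550,000.00 + CHF 148,500.0000 + CHF 80,889.5513… = CHF 779,389.55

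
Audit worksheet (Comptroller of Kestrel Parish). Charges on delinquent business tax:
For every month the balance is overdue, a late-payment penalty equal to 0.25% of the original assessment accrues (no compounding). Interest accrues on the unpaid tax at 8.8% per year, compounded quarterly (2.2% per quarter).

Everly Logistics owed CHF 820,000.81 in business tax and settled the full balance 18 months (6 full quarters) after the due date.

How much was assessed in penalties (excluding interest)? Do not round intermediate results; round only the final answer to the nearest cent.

Late-payment penalty: 18 × 0.25% × CHF 820,000.81 = CHF 36,900.04…

CHF 36,900.04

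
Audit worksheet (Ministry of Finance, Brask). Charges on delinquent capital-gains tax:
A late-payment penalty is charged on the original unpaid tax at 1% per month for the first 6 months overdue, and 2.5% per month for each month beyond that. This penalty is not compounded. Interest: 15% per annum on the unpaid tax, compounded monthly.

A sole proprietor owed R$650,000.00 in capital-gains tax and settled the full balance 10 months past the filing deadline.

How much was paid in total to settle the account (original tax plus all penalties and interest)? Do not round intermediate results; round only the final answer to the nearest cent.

Penalty, months 1–6: 6 × 1% × R$650,000.00 = R$39,000.00
Penalty, months 7–10: 4 × 2.5% × R$650,000.00 = R$65,000.00
Interest (15%/yr ÷ 12 = 1.25%/month): R$650,000.00 × ((1 + 0.0125)^10 − 1) = R$85,976.0393…
Total = R$650,000.00 + R$104,000.0000 + R$85,976.0393… = R$839,976.04

R$839,976.04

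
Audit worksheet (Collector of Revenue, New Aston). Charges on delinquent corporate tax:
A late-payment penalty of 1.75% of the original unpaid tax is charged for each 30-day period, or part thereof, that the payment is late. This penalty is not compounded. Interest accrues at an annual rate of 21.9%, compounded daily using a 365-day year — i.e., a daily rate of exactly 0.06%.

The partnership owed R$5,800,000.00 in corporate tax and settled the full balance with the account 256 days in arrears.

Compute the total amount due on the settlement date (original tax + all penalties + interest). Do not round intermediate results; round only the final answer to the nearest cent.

Penalty periods: ⌈256/30⌉ = 9; penalty = 9 × 1.75% × R$5,800,000.00 = R$913,500.00
Interest: R$5,800,000.00 × ((1 + 0.0006)^256 − 1) = R$5,800,000.00 × 0.16597068… = R$962,629.9211…
Total = R$5,800,000.00 + R$913,500.0000 + R$962,629.9211… = R$7,676,129.92

R$7,676,129.92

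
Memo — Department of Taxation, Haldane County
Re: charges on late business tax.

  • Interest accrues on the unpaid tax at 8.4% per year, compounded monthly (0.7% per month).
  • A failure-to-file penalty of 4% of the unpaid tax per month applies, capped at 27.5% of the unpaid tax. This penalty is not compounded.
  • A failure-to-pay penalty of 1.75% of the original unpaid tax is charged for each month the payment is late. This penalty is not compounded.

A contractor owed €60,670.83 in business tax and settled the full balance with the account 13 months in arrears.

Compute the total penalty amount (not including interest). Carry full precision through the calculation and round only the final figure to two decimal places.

€30,487.09

Failure-to-file: 13 × 4% × €60,670.83 = €31,548.83…, capped at 27.5% × €60,670.83 = €16,684.48…
Failure-to-pay penalty: 13 × 1.75% × €60,670.83 = €13,802.61…
Total penalty = €16,684.48… + €13,802.61… = €30,487.09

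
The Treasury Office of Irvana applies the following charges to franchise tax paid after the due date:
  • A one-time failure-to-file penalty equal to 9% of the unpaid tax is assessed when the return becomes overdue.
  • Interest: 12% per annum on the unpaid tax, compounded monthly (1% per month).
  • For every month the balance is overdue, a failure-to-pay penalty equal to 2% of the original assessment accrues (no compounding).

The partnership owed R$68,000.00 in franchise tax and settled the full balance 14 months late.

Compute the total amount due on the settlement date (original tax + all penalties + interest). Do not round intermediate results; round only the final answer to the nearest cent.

Failure-to-file penalty: 9% × R$68,000.00 = R$6,120.00
Failure-to-pay penalty: 14 × 2% × R$68,000.00 = R$19,040.00
Interest: R$68,000.00 × ((1 + 0.01)^14 − 1) = R$68,000.00 × 0.1494742… = R$10,164.2465…
Total = R$68,000.00 + R$25,160.0000 + R$10,164.2465… = R$103,324.25

R$103,324.25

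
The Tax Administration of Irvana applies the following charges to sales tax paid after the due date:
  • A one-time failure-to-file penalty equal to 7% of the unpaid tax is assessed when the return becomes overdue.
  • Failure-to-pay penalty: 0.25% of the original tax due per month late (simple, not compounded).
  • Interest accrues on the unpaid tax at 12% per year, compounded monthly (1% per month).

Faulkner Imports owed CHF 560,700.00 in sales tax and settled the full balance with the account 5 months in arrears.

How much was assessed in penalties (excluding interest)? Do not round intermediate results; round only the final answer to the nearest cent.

Failure-to-file penalty: 7% × CHF 560,700.00 = CHF 39,249.00
Failure-to-pay penalty = 0.25% × CHF 560,700.00 × 5 mo = CHF 7,008.75
Total penalty = CHF 39,249.00 + CHF 7,008.75 = CHF 46,257.75

CHF 46,257.75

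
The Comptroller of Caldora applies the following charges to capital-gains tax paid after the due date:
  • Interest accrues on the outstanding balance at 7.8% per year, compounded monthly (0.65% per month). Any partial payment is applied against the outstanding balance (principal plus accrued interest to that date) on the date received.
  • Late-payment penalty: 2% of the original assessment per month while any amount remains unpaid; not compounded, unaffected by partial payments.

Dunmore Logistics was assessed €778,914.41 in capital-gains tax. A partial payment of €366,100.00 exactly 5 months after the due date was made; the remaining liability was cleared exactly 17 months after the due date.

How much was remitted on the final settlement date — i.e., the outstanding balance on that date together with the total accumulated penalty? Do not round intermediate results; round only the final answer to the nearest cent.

€738,740.70

Balance at month 5: €778,914.4100 × (1 + 0.0065)^5 = €804,560.3657…
After €366,100.00 payment: €804,560.3657… − €366,100.00 = €438,460.3657…
Balance at month 17: €438,460.3657… × (1 + 0.0065)^12 = €473,909.8031…
Penalty: 17 × 2% × €778,914.41 = €264,830.90…
Final settlement = outstanding balance + penalty = €473,909.8031… + €264,830.90… = €738,740.70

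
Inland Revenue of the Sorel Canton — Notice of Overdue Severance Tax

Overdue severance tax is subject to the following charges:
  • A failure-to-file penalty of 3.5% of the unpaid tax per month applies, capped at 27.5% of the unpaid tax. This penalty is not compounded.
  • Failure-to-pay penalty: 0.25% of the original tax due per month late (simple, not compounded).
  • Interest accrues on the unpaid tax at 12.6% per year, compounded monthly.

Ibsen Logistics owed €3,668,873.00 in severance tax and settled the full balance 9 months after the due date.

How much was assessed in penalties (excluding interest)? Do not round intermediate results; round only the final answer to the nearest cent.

Failure-to-file: 9 × 3.5% × €3,668,873.00 = €1,155,695.00…, capped at 27.5% × €3,668,873.00 = €1,008,940.08…
Failure-to-pay penalty = 0.25% × €3,668,873.00 × 9 mo = €82,549.64…
Total penalty = €1,008,940.08… + €82,549.64… = €1,091,489.72

€1,091,489.72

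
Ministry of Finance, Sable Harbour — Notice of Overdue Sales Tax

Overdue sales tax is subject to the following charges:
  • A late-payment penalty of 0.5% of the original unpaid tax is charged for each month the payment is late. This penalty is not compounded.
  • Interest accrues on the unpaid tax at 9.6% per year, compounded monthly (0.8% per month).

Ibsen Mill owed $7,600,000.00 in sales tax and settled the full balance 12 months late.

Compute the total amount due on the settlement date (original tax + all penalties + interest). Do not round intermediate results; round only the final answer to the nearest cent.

$8,818,574.07

Late-payment penalty = 0.5% × $7,600,000.00 × 12 mo = $456,000.00
Interest: $7,600,000.00 × ((1 + 0.008)^12 − 1) = $7,600,000.00 × 0.1003387… = $762,574.0722…
Total = $7,600,000.00 + $456,000.0000 + $762,574.0722… = $8,818,574.07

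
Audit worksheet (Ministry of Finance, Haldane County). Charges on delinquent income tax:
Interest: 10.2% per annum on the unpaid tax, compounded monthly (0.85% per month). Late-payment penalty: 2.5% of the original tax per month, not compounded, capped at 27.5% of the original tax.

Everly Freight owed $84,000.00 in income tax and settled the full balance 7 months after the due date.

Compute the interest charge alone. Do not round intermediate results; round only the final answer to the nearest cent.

$5,127.27

Interest: $84,000.00 × ((1 + 0.0085)^7 − 1) = $84,000.00 × 0.0610389… = $5,127.2700…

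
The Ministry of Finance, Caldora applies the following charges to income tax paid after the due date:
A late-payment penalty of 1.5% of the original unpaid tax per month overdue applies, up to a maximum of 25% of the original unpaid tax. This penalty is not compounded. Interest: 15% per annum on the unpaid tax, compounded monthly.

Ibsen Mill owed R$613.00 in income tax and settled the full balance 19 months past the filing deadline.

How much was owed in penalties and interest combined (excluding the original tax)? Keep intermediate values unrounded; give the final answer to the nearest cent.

Penalty (uncapped): 19 × 1.5% × R$613.00 = R$174.71…; cap = 25% × R$613.00 = R$153.25 → penalty = R$153.25
Interest (15%/yr ÷ 12 = 1.25%/month): R$613.00 × ((1 + 0.0125)^19 − 1) = R$163.1865…
Penalties + interest = R$153.2500 + R$163.1865… = R$316.44

R$316.44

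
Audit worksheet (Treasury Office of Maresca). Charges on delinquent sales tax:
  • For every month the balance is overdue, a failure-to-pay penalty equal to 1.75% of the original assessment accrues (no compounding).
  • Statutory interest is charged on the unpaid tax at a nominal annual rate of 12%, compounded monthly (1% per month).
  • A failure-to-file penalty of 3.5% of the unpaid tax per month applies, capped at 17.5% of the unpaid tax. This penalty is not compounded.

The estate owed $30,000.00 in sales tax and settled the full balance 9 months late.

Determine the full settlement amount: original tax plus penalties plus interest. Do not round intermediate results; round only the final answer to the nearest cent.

Failure-to-file: 9 × 3.5% × $30,000.00 = $9,450.00, capped at 17.5% × $30,000.00 = $5,250.00
Failure-to-pay penalty = 1.75% × $30,000.00 × 9 mo = $4,725.00
Interest: $30,000.00 × ((1 + 0.01)^9 − 1) = $30,000.00 × 0.0936853… = $2,810.5582…
Total = $30,000.00 + $9,975.0000 + $2,810.5582… = $42,785.56

$42,785.56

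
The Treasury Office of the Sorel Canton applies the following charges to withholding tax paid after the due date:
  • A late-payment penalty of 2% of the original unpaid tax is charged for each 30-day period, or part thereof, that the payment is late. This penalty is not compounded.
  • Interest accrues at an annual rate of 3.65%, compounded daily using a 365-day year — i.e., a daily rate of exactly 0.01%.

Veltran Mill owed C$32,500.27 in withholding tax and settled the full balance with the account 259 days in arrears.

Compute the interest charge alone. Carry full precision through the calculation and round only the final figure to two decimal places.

Interest: C$32,500.27 × ((1 + 0.0001)^259 − 1) = C$32,500.27 × 0.02623699… = C$852.7093…

C$852.71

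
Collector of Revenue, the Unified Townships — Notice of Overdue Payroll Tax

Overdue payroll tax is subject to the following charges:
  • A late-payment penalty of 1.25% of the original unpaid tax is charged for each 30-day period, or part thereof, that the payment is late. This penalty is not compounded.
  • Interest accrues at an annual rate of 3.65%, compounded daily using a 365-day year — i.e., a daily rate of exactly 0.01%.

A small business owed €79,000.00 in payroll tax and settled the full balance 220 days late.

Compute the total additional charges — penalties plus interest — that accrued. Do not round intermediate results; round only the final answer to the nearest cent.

Penalty periods: ⌈220/30⌉ = 8; penalty = 8 × 1.25% × €79,000.00 = €7,900.00
Interest: €79,000.00 × ((1 + 0.0001)^220 − 1) = €79,000.00 × 0.02224266… = €1,757.1701…
Penalties + interest = €7,900.0000 + €1,757.1701… = €9,657.17

€9,657.17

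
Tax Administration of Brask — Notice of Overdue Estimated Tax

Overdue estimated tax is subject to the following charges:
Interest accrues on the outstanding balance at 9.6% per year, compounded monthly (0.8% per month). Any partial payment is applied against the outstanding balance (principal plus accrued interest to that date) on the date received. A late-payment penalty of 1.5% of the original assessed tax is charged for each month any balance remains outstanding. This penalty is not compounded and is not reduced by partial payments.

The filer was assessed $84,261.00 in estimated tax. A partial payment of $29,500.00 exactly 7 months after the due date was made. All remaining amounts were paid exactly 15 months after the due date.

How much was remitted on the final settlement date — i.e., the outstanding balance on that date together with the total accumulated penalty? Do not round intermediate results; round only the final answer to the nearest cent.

$82,475.67

Balance at month 7: $84,261.0000 × (1 + 0.008)^7 = $89,094.3849…
After $29,500.00 payment: $89,094.3849… − $29,500.00 = $59,594.3849…
Balance at month 15: $59,594.3849… × (1 + 0.008)^8 = $63,516.9445…
Penalty: 15 × 1.5% × $84,261.00 = $18,958.73…
Final settlement = outstanding balance + penalty = $63,516.9445… + $18,958.73… = $82,475.67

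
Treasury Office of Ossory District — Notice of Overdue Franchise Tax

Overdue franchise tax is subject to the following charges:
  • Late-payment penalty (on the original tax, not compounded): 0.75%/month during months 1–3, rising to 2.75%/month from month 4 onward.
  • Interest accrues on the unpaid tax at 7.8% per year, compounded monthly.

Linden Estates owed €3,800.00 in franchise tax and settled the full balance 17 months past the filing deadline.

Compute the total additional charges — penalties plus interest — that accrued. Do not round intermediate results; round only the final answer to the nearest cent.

€1,990.96

Penalty, months 1–3: 3 × 0.75% × €3,800.00 = €85.50
Penalty, months 4–17: 14 × 2.75% × €3,800.00 = €1,463.00
Interest (7.8%/yr ÷ 12 = 0.65%/month): €3,800.00 × ((1 + 0.0065)^17 − 1) = €442.4609…
Penalties + interest = €1,548.5000 + €442.4609… = €1,990.96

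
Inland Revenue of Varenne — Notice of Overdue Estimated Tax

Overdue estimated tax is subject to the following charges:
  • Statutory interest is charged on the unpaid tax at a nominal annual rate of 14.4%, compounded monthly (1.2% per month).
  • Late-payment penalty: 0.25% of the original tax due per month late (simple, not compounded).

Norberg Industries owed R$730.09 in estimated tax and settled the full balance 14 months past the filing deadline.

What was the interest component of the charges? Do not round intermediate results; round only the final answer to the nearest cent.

Interest: R$730.09 × ((1 + 0.012)^14 − 1) = R$730.09 × 0.1817543… = R$132.6970…

R$132.70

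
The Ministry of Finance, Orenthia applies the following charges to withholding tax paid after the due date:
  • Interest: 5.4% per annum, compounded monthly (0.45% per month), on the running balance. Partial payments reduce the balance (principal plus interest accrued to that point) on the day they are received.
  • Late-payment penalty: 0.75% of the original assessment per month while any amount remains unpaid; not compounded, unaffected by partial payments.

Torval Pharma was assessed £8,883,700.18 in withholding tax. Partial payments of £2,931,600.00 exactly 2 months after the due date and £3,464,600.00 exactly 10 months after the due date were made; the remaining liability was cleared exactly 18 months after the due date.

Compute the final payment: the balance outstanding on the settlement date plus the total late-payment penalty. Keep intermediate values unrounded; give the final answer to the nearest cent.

£4,089,516.60

Balance at month 2: £8,883,700.1800 × (1 + 0.0045)^2 = £8,963,833.3765…
After £2,931,600.00 payment: £8,963,833.3765… − £2,931,600.00 = £6,032,233.3765…
Balance at month 10: £6,032,233.3765… × (1 + 0.0045)^8 = £6,252,845.0107…
After £3,464,600.00 payment: £6,252,845.0107… − £3,464,600.00 = £2,788,245.0107…
Balance at month 18: £2,788,245.0107… × (1 + 0.0045)^8 = £2,890,217.0747…
Penalty: 18 × 0.75% × £8,883,700.18 = £1,199,299.52…
Final settlement = outstanding balance + penalty = £2,890,217.0747… + £1,199,299.52… = £4,089,516.60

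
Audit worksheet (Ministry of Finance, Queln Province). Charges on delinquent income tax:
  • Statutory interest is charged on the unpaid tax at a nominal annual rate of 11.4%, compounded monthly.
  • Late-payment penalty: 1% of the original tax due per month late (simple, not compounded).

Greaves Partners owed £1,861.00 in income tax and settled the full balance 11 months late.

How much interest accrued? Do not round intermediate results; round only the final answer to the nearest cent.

Interest (11.4%/yr ÷ 12 = 0.95%/month): £1,861.00 × ((1 + 0.0095)^11 − 1) = £203.9804…

£203.98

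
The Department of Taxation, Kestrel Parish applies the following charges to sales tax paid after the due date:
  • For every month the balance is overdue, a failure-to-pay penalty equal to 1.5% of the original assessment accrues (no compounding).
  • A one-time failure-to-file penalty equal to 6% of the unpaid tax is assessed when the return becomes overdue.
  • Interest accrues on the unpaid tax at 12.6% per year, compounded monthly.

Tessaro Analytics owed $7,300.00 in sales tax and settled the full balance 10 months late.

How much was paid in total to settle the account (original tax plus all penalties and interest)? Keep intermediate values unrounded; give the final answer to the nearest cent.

$9,636.75

Failure-to-file penalty: 6% × $7,300.00 = $438.00
Failure-to-pay penalty = 1.5% × $7,300.00 × 10 mo = $1,095.00
Interest (12.6%/yr ÷ 12 = 1.05%/month): $7,300.00 × ((1 + 0.0105)^10 − 1) = $803.7501…
Total = $7,300.00 + $1,533.0000 + $803.7501… = $9,636.75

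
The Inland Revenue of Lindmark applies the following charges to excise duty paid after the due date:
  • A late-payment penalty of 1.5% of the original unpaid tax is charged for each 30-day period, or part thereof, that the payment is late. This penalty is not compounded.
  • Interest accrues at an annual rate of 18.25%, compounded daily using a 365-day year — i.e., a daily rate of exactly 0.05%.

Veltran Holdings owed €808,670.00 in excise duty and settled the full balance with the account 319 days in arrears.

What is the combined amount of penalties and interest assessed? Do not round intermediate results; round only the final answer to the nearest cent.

€273,231.40

Penalty periods: ⌈319/30⌉ = 11; penalty = 11 × 1.5% × €808,670.00 = €133,430.55
Interest: €808,670.00 × ((1 + 0.0005)^319 − 1) = €808,670.00 × 0.17287751… = €139,800.8547…
Penalties + interest = €133,430.5500 + €139,800.8547… = €273,231.40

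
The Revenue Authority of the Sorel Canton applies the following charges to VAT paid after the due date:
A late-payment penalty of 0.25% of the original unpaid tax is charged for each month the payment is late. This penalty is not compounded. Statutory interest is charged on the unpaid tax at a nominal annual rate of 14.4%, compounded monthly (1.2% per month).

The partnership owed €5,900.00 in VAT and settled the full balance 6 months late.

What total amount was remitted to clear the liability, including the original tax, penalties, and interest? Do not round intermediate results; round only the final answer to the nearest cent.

€6,426.25

Late-payment penalty = 0.25% × €5,900.00 × 6 mo = €88.50
Interest: €5,900.00 × ((1 + 0.012)^6 − 1) = €5,900.00 × 0.0741949… = €437.7497…
Total = €5,900.00 + €88.5000 + €437.7497… = €6,426.25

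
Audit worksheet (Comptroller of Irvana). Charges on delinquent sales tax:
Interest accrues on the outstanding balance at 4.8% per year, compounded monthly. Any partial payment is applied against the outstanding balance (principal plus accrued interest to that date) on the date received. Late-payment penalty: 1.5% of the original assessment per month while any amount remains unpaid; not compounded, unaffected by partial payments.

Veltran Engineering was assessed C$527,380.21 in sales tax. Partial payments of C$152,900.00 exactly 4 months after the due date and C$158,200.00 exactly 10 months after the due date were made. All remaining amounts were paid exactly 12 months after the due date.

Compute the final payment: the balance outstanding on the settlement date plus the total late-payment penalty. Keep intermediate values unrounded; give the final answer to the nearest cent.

C$330,857.32

Monthly rate = 4.8% ÷ 12 = 0.4%
Balance at month 4: C$527,380.2100 × (1 + 0.004)^4 = C$535,869.0570…
After C$152,900.00 payment: C$535,869.0570… − C$152,900.00 = C$382,969.0570…
Balance at month 10: C$382,969.0570… × (1 + 0.004)^6 = C$392,252.7186…
After C$158,200.00 payment: C$392,252.7186… − C$158,200.00 = C$234,052.7186…
Balance at month 12: C$234,052.7186… × (1 + 0.004)^2 = C$235,928.8852…
Penalty: 12 × 1.5% × C$527,380.21 = C$94,928.44…
Final settlement = outstanding balance + penalty = C$235,928.8852… + C$94,928.44… = C$330,857.32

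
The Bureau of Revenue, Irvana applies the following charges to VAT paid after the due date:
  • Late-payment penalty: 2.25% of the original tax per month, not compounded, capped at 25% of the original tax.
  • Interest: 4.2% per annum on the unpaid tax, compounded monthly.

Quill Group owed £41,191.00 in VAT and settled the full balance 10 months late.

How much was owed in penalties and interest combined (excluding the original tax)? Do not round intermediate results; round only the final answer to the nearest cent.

£10,732.58

Penalty: 10 × 2.25% × £41,191.00 = £9,267.98… (below the 25% cap of £10,297.75)
Interest (4.2%/yr ÷ 12 = 0.35%/month): £41,191.00 × ((1 + 0.0035)^10 − 1) = £1,464.6048…
Penalties + interest = £9,267.9750 + £1,464.6048… = £10,732.58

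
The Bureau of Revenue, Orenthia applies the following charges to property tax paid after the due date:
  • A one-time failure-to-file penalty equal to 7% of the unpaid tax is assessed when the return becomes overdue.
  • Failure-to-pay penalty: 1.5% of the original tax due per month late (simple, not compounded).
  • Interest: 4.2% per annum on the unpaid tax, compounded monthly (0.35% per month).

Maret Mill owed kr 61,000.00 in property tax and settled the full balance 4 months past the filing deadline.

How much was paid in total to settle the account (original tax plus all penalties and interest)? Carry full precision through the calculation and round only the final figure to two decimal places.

Failure-to-file penalty: 7% × kr 61,000.00 = kr 4,270.00
Failure-to-pay penalty: 4 × 1.5% × kr 61,000.00 = kr 3,660.00
Interest: kr 61,000.00 × ((1 + 0.0035)^4 − 1) = kr 61,000.00 × 0.0140737… = kr 858.4940…
Total = kr 61,000.00 + kr 7,930.0000 + kr 858.4940… = kr 69,788.49

kr 69,788.49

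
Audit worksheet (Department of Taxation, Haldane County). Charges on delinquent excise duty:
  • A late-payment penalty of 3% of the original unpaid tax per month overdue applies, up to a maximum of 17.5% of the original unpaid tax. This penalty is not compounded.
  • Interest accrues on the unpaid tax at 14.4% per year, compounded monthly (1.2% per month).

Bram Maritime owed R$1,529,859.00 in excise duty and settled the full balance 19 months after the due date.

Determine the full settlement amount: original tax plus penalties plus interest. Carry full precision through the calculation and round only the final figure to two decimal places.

R$2,186,752.58

Penalty (uncapped): 19 × 3% × R$1,529,859.00 = R$872,019.63; cap = 17.5% × R$1,529,859.00 = R$267,725.33… → penalty = R$267,725.33…
Interest: R$1,529,859.00 × ((1 + 0.012)^19 − 1) = R$1,529,859.00 × 0.2543818… = R$389,168.2571…
Total = R$1,529,859.00 + R$267,725.3250 + R$389,168.2571… = R$2,186,752.58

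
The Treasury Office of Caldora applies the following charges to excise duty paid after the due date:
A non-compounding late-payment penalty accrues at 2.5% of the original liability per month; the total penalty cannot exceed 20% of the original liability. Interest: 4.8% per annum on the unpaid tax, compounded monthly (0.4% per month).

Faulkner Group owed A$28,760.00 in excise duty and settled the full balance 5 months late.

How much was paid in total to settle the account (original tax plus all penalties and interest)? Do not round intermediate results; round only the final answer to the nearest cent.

Penalty: 5 × 2.5% × A$28,760.00 = A$3,595.00 (below the 20% cap of A$5,752.00)
Interest: A$28,760.00 × ((1 + 0.004)^5 − 1) = A$28,760.00 × 0.0201606… = A$579.8200…
Total = A$28,760.00 + A$3,595.0000 + A$579.8200… = A$32,934.82

A$32,934.82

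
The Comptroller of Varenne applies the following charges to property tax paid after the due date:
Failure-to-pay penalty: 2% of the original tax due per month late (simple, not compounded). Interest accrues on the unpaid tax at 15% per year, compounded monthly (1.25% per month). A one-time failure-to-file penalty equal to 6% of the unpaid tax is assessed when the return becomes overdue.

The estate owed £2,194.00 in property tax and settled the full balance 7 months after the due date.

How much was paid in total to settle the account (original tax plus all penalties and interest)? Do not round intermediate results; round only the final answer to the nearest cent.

Failure-to-file penalty: 6% × £2,194.00 = £131.64
Failure-to-pay penalty = 2% × £2,194.00 × 7 mo = £307.16
Interest: £2,194.00 × ((1 + 0.0125)^7 − 1) = £2,194.00 × 0.0908505… = £199.3259…
Total = £2,194.00 + £438.8000 + £199.3259… = £2,832.13

£2,832.13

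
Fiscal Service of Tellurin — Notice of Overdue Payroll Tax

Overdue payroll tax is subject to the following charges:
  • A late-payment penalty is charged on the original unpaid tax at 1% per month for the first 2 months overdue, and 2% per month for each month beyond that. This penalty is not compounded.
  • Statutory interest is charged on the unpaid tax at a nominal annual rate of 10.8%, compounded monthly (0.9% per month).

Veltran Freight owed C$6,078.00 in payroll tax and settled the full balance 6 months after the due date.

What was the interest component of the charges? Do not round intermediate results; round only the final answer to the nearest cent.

Interest: C$6,078.00 × ((1 + 0.009)^6 − 1) = C$6,078.00 × 0.0552297… = C$335.6860…

C$335.69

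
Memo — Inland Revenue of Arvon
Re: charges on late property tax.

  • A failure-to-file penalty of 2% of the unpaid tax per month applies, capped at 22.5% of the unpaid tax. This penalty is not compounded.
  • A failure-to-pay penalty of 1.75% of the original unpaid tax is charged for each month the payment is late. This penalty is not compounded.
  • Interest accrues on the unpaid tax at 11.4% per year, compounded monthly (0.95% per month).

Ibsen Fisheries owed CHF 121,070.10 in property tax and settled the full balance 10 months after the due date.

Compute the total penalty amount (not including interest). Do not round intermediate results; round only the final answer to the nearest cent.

Failure-to-file: 10 × 2% × CHF 121,070.10 = CHF 24,214.02 (under the 22.5% cap)
Failure-to-pay penalty: 10 × 1.75% × CHF 121,070.10 = CHF 21,187.27…
Total penalty = CHF 24,214.02 + CHF 21,187.27… = CHF 45,401.29

CHF 45,401.29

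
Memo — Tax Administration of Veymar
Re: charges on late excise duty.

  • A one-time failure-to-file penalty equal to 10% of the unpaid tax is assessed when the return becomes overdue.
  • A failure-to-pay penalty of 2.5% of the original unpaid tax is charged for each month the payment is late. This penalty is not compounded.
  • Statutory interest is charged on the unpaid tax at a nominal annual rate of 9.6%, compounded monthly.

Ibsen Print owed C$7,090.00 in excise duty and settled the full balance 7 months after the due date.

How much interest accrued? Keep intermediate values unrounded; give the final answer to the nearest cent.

Interest (9.6%/yr ÷ 12 = 0.8%/month): C$7,090.00 × ((1 + 0.008)^7 − 1) = C$406.6970…

C$406.70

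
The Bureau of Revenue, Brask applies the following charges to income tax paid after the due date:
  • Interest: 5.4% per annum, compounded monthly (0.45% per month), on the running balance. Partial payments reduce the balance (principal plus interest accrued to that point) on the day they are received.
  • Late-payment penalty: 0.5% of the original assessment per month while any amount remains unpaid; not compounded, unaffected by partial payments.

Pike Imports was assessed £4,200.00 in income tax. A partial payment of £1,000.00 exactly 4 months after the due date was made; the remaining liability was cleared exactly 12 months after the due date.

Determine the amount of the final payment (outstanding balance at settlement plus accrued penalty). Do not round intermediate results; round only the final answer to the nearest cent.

£3,647.93

Balance at month 4: £4,200.0000 × (1 + 0.0045)^4 = £4,276.1118…
After £1,000.00 payment: £4,276.1118… − £1,000.00 = £3,276.1118…
Balance at month 12: £3,276.1118… × (1 + 0.0045)^8 = £3,395.9262…
Penalty: 12 × 0.5% × £4,200.00 = £252.00
Final settlement = outstanding balance + penalty = £3,395.9262… + £252.00 = £3,647.93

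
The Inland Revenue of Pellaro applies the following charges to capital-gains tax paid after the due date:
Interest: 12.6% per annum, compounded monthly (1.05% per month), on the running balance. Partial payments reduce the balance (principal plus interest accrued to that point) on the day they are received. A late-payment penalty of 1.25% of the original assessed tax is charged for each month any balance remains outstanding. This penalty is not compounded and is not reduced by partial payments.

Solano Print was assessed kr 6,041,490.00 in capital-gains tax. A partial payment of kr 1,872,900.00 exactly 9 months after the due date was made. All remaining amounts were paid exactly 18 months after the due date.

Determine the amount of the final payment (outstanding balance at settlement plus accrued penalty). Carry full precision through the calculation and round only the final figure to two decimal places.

Balance at month 9: kr 6,041,490.0000 × (1 + 0.0105)^9 = kr 6,636,986.3069…
After kr 1,872,900.00 payment: kr 6,636,986.3069… − kr 1,872,900.00 = kr 4,764,086.3069…
Balance at month 18: kr 4,764,086.3069… × (1 + 0.0105)^9 = kr 5,233,671.7571…
Penalty: 18 × 1.25% × kr 6,041,490.00 = kr 1,359,335.25
Final settlement = outstanding balance + penalty = kr 5,233,671.7571… + kr 1,359,335.25 = kr 6,593,007.01

kr 6,593,007.01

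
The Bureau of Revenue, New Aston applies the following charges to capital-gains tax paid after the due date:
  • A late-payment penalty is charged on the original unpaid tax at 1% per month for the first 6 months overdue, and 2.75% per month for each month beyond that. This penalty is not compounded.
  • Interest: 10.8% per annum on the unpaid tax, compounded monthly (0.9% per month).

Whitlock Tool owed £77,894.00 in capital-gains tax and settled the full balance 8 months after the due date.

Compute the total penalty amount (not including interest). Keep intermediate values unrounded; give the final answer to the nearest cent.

Penalty, months 1–6: 6 × 1% × £77,894.00 = £4,673.64
Penalty, months 7–8: 2 × 2.75% × £77,894.00 = £4,284.17
Total penalty = £4,673.64 + £4,284.17 = £8,957.81

£8,957.81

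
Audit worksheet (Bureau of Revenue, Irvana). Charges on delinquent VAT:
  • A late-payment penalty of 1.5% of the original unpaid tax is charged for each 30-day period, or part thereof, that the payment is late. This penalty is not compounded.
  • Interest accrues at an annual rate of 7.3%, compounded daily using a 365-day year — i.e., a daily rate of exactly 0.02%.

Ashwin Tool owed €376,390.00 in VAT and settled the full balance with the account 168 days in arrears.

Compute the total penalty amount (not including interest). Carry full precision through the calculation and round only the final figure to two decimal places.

Penalty periods: ⌈168/30⌉ = 6; penalty = 6 × 1.5% × €376,390.00 = €33,875.10

€33,875.10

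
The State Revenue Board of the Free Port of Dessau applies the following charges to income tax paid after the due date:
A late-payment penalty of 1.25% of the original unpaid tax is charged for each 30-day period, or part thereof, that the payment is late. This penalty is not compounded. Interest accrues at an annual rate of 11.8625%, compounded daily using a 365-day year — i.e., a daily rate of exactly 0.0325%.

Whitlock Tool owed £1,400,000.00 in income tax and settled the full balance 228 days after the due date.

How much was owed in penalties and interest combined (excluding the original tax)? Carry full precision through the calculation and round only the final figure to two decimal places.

Penalty periods: ⌈228/30⌉ = 8; penalty = 8 × 1.25% × £1,400,000.00 = £140,000.00
Interest: £1,400,000.00 × ((1 + 0.000325)^228 − 1) = £1,400,000.00 × 0.07690153… = £107,662.1379…
Penalties + interest = £140,000.0000 + £107,662.1379… = £247,662.14

£247,662.14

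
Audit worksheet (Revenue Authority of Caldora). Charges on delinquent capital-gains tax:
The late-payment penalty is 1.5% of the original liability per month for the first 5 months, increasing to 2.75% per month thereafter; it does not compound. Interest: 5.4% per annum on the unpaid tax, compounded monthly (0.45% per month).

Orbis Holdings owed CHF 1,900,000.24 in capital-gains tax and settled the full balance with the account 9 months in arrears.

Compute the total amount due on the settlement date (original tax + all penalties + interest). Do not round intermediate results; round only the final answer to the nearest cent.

Penalty, months 1–5: 5 × 1.5% × CHF 1,900,000.24 = CHF 142,500.02…
Penalty, months 6–9: 4 × 2.75% × CHF 1,900,000.24 = CHF 209,000.03…
Interest: CHF 1,900,000.24 × ((1 + 0.0045)^9 − 1) = CHF 1,900,000.24 × 0.0412367… = CHF 78,349.7521…
Total = CHF 1,900,000.24 + CHF 351,500.0444 + CHF 78,349.7521… = CHF 2,329,850.04

CHF 2,329,850.04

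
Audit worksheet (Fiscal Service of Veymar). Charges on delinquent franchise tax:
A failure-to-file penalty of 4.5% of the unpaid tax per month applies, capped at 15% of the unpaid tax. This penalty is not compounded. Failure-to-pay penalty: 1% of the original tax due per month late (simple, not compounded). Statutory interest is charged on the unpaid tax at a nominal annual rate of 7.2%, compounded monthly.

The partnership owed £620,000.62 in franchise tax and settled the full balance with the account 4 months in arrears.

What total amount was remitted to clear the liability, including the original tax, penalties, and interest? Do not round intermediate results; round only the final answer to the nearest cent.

£752,815.21

Failure-to-file: 4 × 4.5% × £620,000.62 = £111,600.11…, capped at 15% × £620,000.62 = £93,000.09…
Failure-to-pay penalty: 4 × 1% × £620,000.62 = £24,800.02…
Interest (7.2%/yr ÷ 12 = 0.6%/month): £620,000.62 × ((1 + 0.006)^4 − 1) = £15,014.4715…
Total = £620,000.62 + £117,800.1178 + £15,014.4715… = £752,815.21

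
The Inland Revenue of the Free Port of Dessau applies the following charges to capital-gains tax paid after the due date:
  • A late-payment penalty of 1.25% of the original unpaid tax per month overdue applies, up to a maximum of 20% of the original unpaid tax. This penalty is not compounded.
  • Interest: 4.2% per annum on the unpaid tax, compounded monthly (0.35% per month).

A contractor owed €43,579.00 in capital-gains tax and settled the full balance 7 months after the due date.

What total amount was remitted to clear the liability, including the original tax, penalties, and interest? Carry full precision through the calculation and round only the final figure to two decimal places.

Penalty: 7 × 1.25% × €43,579.00 = €3,813.16… (below the 20% cap of €8,715.80)
Interest: €43,579.00 × ((1 + 0.0035)^7 − 1) = €43,579.00 × 0.0247588… = €1,078.9618…
Total = €43,579.00 + €3,813.1625 + €1,078.9618… = €48,471.12

€48,471.12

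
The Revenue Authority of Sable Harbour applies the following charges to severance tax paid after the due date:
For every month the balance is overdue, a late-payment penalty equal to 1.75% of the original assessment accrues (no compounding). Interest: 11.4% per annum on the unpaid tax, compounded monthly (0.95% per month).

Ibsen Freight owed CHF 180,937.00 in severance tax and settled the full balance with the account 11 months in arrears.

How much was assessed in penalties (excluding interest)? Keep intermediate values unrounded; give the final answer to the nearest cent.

CHF 34,830.37

Late-payment penalty = 1.75% × CHF 180,937.00 × 11 mo = CHF 34,830.37…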